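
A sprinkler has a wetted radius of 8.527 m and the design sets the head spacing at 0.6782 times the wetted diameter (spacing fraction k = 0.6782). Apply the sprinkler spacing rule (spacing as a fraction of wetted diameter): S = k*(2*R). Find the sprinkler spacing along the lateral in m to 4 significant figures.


S = 0.6782 * (2 * 8.527) = 11.57 m
Therefore the sprinkler spacing along the lateral = 11.57 m.


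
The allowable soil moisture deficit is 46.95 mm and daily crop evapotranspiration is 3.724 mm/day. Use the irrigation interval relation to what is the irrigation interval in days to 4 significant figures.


Approach: apply the irrigation interval relation, interval = SMD / ETc.
interval = 46.95 / 3.724 = 12.61 days
Therefore the irrigation interval = 12.61 days.


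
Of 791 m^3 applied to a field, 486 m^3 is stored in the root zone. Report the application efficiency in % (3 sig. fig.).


Approach: apply the application efficiency ratio, Ea = (stored/applied)*100.
Ea = (486/791)*100 = 61.4 %
Therefore the application efficiency = 61.4 %.


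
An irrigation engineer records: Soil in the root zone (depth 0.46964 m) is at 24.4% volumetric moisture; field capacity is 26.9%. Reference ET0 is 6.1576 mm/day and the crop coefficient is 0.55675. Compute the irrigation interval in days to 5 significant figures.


Approach: apply soil-water budget scheduling, SMD = (FC-theta)/100*depth*1000; ETc = ET0*Kc; interval = SMD/ETc.
Step 1 — soil moisture deficit:
  SMD = (26.9 - 24.4)/100 * 0.46964 * 1000 = 11.74100 mm
Step 2 — daily crop ET (ETc = ET0*Kc):
  ETc = 6.1576 * 0.55675 = 3.428244 mm/day
Step 3 — irrigation interval (SMD/ETc):
  interval = 11.74100 / 3.428244 = 3.4248 days
Therefore the irrigation interval = 3.4248 days.


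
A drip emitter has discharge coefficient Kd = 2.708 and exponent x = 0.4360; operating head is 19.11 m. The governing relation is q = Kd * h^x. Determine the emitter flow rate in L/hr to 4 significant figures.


q = 2.708 * 19.11^0.4360 = 9.801 L/hr
Therefore the emitter flow rate = 9.801 L/hr.


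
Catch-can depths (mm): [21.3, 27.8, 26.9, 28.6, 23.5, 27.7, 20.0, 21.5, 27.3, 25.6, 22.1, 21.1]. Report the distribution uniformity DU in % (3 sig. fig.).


Approach: apply the low-quarter distribution uniformity, DU = (mean of lowest quarter of readings / overall mean)*100.
sorted lowest 3 of 12: [20.0, 21.1, 21.3] -> mean = 20.800 mm
overall mean = 24.450 mm
DU = (20.800/24.450)*100 = 85.1 %
Therefore the distribution uniformity DU = 85.1 %.


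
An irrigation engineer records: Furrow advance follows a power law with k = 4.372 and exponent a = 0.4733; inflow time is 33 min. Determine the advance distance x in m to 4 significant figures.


Approach: apply the power-law advance function, x = k*t^a.
x = 4.372 * 33^0.4733 = 22.88 m
Therefore the advance distance x = 22.88 m.


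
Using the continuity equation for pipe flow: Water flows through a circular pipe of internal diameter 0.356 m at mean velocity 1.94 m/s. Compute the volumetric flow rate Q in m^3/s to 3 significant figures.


Approach: apply the continuity equation for pipe flow, Q = A * v with A = pi*(D/2)^2.
A = pi*(0.356/2)^2 = 0.099538 m^2
Q = 0.099538 * 1.94 = 0.193 m^3/s
Therefore the volumetric flow rate Q = 0.193 m^3/s.


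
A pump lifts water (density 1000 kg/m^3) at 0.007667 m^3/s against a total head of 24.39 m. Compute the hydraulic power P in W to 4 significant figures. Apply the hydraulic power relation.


Approach: apply the hydraulic power relation, P = rho*g*Q*H.
P = 1000 * 9.81 * 0.007667 * 24.39 = 1834 W
Therefore the hydraulic power P = 1834 W.


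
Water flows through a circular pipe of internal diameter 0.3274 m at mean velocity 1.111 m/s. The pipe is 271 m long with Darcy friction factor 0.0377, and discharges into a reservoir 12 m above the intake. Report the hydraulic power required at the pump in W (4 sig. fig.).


Approach: apply continuity + Darcy-Weisbach + hydraulic power, Q = A*v; hf = f*(L/D)*(v^2/(2g)); H = static + hf; P = rho*g*Q*H.
Step 1 — flow rate (continuity, Q = A*v):
  A = pi*(0.3274/2)^2 = 0.0841874 m^2
  Q = 0.0841874 * 1.111 = 0.0935322 m^3/s
Step 2 — friction head loss (Darcy-Weisbach):
  hf = 0.0377 * (271/0.3274) * (1.111^2 / (2*9.81))
  hf = 1.96318 m
Step 3 — total head: H = 12 + 1.96318 = 13.9632 m
Step 4 — hydraulic power (P = rho*g*Q*H):
  P = 1000 * 9.81 * 0.0935322 * 13.9632 = 12810 W
Therefore the hydraulic power required at the pump = 12810 W.


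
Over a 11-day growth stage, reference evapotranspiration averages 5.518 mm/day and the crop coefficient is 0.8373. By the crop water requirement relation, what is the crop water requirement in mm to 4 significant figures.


Approach: apply the crop water requirement relation, CWR = ET0 * Kc * days.
CWR = 5.518 * 0.8373 * 11 = 50.82 mm
Therefore the crop water requirement = 50.82 mm.


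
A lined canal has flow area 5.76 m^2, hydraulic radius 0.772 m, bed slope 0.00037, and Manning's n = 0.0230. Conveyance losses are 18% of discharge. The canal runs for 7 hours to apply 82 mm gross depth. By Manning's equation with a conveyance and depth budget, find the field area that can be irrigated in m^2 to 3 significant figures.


Approach: apply Manning's equation with a conveyance and depth budget, Q = (1/n)*A*R^(2/3)*S^(1/2); Q_field = Q*(1-loss); Area = Q_field*t/(d/1000).
Step 1 — canal discharge (Manning's equation):
  Q = (1/0.0230) * 5.76 * 0.772^(2/3) * 0.00037^(1/2) = 4.0539 m^3/s
Step 2 — delivered flow: Q_field = 4.0539*(1 - 18/100) = 3.3242 m^3/s
Step 3 — volume delivered: V = 3.3242 * 7*3600 = 83770 m^3
Step 4 — area served: A = V / (depth/1000) = 83770 / 0.082 = 1020000 m^2
Therefore the field area that can be irrigated = 1020000 m^2.


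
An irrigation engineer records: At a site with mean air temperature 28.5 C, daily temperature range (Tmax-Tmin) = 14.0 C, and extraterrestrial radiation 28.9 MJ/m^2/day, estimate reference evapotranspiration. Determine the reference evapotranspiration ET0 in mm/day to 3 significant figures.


Approach: apply the Hargreaves-Samani method, ET0 = 0.0023*(Tmean+17.8)*sqrt(Tmax-Tmin)*0.408*Ra.
ET0 = 0.0023*(28.5+17.8)*sqrt(14.0)*0.408*28.9 = 4.70 mm/day
Therefore the reference evapotranspiration ET0 = 4.70 mm/day.


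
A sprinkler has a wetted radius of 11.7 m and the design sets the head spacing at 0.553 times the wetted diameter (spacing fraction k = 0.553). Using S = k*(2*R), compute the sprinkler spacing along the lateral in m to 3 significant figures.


S = 0.553 * (2 * 11.7) = 12.9 m
Therefore the sprinkler spacing along the lateral = 12.9 m.


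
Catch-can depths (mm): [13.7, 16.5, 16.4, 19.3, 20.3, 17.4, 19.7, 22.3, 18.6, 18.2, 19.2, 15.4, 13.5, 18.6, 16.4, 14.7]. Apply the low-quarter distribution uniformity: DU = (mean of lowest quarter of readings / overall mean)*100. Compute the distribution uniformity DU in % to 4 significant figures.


sorted lowest 4 of 16: [13.5, 13.7, 14.7, 15.4] -> mean = 14.3250 mm
overall mean = 17.5125 mm
DU = (14.3250/17.5125)*100 = 81.80 %
Therefore the distribution uniformity DU = 81.80 %.


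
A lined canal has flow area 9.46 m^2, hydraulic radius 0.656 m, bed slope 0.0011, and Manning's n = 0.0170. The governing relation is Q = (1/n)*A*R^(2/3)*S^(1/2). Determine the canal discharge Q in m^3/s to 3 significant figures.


Q = (1/0.0170) * 9.46 * 0.656^(2/3) * 0.0011^(1/2) = 13.9 m^3/s
Therefore the canal discharge Q = 13.9 m^3/s.


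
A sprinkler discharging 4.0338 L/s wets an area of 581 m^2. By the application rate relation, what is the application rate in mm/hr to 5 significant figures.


Approach: apply the application rate relation, rate = (Q/A)*3600.
rate = (4.0338 / 581) * 3600 = 24.994 mm/hr
Therefore the application rate = 24.994 mm/hr.


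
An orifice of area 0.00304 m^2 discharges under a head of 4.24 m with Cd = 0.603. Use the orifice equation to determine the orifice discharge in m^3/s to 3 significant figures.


Approach: apply the orifice equation, Q = Cd*A*sqrt(2*g*h).
Q = 0.603 * 0.00304 * sqrt(2*9.81*4.24) = 0.0167 m^3/s
Therefore the orifice discharge = 0.0167 m^3/s.


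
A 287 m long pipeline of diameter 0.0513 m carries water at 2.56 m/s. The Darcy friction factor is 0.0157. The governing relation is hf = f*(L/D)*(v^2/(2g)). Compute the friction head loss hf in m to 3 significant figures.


hf = 0.0157 * (287/0.0513) * (2.56^2 / (2*9.81))
hf = 29.3 m
Therefore the friction head loss hf = 29.3 m.


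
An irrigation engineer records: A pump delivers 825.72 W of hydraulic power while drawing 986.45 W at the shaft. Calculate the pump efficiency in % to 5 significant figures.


Approach: apply the efficiency ratio, eta = (P_out/P_in)*100.
eta = (825.72 / 986.45) * 100 = 83.706 %
Therefore the pump efficiency = 83.706 %.


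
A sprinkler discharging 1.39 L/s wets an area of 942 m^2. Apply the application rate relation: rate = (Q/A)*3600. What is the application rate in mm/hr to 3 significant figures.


rate = (1.39 / 942) * 3600 = 5.31 mm/hr
Therefore the application rate = 5.31 mm/hr.


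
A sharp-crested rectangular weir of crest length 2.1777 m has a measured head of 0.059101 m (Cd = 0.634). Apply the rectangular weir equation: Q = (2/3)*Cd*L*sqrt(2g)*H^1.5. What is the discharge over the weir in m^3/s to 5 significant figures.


Q = (2/3)*0.634*2.1777*sqrt(2*9.81)*0.059101^1.5 = 0.058578 m^3/s
Therefore the discharge over the weir = 0.058578 m^3/s.


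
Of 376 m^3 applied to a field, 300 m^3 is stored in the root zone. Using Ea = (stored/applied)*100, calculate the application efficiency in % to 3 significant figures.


Ea = (300/376)*100 = 79.8 %
Therefore the application efficiency = 79.8 %.


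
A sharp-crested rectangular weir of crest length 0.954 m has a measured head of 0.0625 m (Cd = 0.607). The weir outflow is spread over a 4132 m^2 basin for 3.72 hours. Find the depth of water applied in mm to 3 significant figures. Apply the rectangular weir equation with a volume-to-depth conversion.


Approach: apply the rectangular weir equation with a volume-to-depth conversion, Q = (2/3)*Cd*L*sqrt(2g)*H^1.5; d = Q*t/A * 1000.
Step 1 — weir discharge:
  Q = (2/3)*0.607*0.954*sqrt(2*9.81)*0.0625^1.5 = 0.026719 m^3/s
Step 2 — volume: V = 0.026719 * 3.72*3600 = 357.82 m^3
Step 3 — depth: d = V/A * 1000 = 357.82/4132 * 1000 = 86.6 mm
Therefore the depth of water applied = 86.6 mm.


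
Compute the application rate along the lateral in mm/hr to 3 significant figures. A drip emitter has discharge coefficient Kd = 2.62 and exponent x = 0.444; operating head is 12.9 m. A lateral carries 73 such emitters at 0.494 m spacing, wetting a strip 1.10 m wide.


Approach: apply the emitter equation with a lateral mass balance, q = Kd*h^x; Q = n*q; rate = Q/(n*spacing*width).
Step 1 — single emitter flow (q = Kd*h^x):
  q = 2.62 * 12.9^0.444 = 8.1546 L/hr
Step 2 — total lateral flow: Q = 73 * 8.1546 = 595.29 L/hr
Step 3 — wetted area: A = 73 * 0.494 * 1.10 = 39.668 m^2
Step 4 — application rate: Q/A = 595.29/39.668 = 15.0 mm/hr
Therefore the application rate along the lateral = 15.0 mm/hr.


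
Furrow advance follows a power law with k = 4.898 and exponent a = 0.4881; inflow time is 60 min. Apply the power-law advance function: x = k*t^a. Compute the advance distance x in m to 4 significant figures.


x = 4.898 * 60^0.4881 = 36.14 m
Therefore the advance distance x = 36.14 m.


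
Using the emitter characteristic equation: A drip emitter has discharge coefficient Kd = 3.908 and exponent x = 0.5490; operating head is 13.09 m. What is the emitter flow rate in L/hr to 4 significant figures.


Approach: apply the emitter characteristic equation, q = Kd * h^x.
q = 3.908 * 13.09^0.5490 = 16.04 L/hr
Therefore the emitter flow rate = 16.04 L/hr.


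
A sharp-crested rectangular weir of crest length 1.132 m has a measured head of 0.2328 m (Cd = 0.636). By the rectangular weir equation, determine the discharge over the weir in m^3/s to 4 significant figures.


Approach: apply the rectangular weir equation, Q = (2/3)*Cd*L*sqrt(2g)*H^1.5.
Q = (2/3)*0.636*1.132*sqrt(2*9.81)*0.2328^1.5 = 0.2388 m^3/s
Therefore the discharge over the weir = 0.2388 m^3/s.


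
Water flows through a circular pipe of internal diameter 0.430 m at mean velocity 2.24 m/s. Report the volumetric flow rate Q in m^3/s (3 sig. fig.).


Approach: apply the continuity equation for pipe flow, Q = A * v with A = pi*(D/2)^2.
A = pi*(0.430/2)^2 = 0.14522 m^2
Q = 0.14522 * 2.24 = 0.325 m^3/s
Therefore the volumetric flow rate Q = 0.325 m^3/s.


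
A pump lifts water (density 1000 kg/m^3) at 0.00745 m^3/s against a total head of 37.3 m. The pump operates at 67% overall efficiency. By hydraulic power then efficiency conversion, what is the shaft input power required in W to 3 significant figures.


Approach: apply hydraulic power then efficiency conversion, P = rho*g*Q*H; P_in = P/eta.
Step 1 — hydraulic power (P = rho*g*Q*H):
  P = 1000 * 9.81 * 0.00745 * 37.3 = 2726.1 W
Step 2 — input power: P_in = P/eta = 2726.1 / 0.67 = 4070 W
Therefore the shaft input power required = 4070 W.


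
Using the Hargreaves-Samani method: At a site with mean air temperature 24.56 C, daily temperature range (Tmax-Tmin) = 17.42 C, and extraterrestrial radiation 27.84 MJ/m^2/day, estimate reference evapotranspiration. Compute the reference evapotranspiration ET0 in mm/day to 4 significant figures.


Approach: apply the Hargreaves-Samani method, ET0 = 0.0023*(Tmean+17.8)*sqrt(Tmax-Tmin)*0.408*Ra.
ET0 = 0.0023*(24.56+17.8)*sqrt(17.42)*0.408*27.84 = 4.619 mm/day
Therefore the reference evapotranspiration ET0 = 4.619 mm/day.


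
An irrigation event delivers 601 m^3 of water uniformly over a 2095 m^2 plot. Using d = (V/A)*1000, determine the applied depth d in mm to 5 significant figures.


d = (601 / 2095) * 1000 = 286.87 mm
Therefore the applied depth d = 286.87 mm.


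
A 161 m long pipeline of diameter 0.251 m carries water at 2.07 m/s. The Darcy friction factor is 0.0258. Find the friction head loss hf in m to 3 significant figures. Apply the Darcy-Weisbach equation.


Approach: apply the Darcy-Weisbach equation, hf = f*(L/D)*(v^2/(2g)).
hf = 0.0258 * (161/0.251) * (2.07^2 / (2*9.81))
hf = 3.61 m
Therefore the friction head loss hf = 3.61 m.


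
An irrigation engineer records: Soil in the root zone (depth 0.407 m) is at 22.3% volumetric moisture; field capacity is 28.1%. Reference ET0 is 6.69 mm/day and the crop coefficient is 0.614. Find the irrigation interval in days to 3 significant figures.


Approach: apply soil-water budget scheduling, SMD = (FC-theta)/100*depth*1000; ETc = ET0*Kc; interval = SMD/ETc.
Step 1 — soil moisture deficit:
  SMD = (28.1 - 22.3)/100 * 0.407 * 1000 = 23.606 mm
Step 2 — daily crop ET (ETc = ET0*Kc):
  ETc = 6.69 * 0.614 = 4.1077 mm/day
Step 3 — irrigation interval (SMD/ETc):
  interval = 23.606 / 4.1077 = 5.75 days
Therefore the irrigation interval = 5.75 days.


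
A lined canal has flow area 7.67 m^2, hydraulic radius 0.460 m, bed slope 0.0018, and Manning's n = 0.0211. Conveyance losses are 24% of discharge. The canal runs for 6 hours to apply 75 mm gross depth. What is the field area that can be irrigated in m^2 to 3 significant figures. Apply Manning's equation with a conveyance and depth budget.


Approach: apply Manning's equation with a conveyance and depth budget, Q = (1/n)*A*R^(2/3)*S^(1/2); Q_field = Q*(1-loss); Area = Q_field*t/(d/1000).
Step 1 — canal discharge (Manning's equation):
  Q = (1/0.0211) * 7.67 * 0.460^(2/3) * 0.0018^(1/2) = 9.1901 m^3/s
Step 2 — delivered flow: Q_field = 9.1901*(1 - 24/100) = 6.9845 m^3/s
Step 3 — volume delivered: V = 6.9845 * 6*3600 = 150860 m^3
Step 4 — area served: A = V / (depth/1000) = 150860 / 0.075 = 2010000 m^2
Therefore the field area that can be irrigated = 2010000 m^2.


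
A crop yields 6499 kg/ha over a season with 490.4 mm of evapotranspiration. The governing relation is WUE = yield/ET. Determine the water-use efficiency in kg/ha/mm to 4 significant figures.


WUE = 6499 / 490.4 = 13.25 kg/ha/mm
Therefore the water-use efficiency = 13.25 kg/ha/mm.


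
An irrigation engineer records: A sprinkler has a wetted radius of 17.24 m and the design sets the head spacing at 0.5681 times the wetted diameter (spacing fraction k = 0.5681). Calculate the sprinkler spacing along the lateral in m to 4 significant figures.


Approach: apply the sprinkler spacing rule (spacing as a fraction of wetted diameter), S = k*(2*R).
S = 0.5681 * (2 * 17.24) = 19.59 m
Therefore the sprinkler spacing along the lateral = 19.59 m.


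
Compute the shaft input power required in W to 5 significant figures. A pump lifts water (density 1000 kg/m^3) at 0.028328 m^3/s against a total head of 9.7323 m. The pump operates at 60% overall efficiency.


Approach: apply hydraulic power then efficiency conversion, P = rho*g*Q*H; P_in = P/eta.
Step 1 — hydraulic power (P = rho*g*Q*H):
  P = 1000 * 9.81 * 0.028328 * 9.7323 = 2704.584 W
Step 2 — input power: P_in = P/eta = 2704.584 / 0.6 = 4507.6 W
Therefore the shaft input power required = 4507.6 W.


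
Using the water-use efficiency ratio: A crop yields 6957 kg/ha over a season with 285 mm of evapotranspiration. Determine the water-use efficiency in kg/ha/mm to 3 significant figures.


Approach: apply the water-use efficiency ratio, WUE = yield/ET.
WUE = 6957 / 285 = 24.4 kg/ha/mm
Therefore the water-use efficiency = 24.4 kg/ha/mm.


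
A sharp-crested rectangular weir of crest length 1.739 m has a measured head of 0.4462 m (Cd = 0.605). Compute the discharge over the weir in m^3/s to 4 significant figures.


Approach: apply the rectangular weir equation, Q = (2/3)*Cd*L*sqrt(2g)*H^1.5.
Q = (2/3)*0.605*1.739*sqrt(2*9.81)*0.4462^1.5 = 0.9260 m^3/s
Therefore the discharge over the weir = 0.9260 m^3/s.


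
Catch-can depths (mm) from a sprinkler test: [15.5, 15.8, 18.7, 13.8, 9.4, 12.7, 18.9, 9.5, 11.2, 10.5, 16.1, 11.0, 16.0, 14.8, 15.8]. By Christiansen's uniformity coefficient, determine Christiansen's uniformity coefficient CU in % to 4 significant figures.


Approach: apply Christiansen's uniformity coefficient, CU = (1 - mean_abs_deviation/mean)*100.
mean = 13.9800 mm
mean |d_i - mean| = 2.63467 mm
CU = (1 - 2.63467/13.9800)*100 = 81.15 %
Therefore Christiansen's uniformity coefficient CU = 81.15 %.


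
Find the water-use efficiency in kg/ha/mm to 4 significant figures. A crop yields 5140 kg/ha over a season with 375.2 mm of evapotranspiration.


Approach: apply the water-use efficiency ratio, WUE = yield/ET.
WUE = 5140 / 375.2 = 13.70 kg/ha/mm
Therefore the water-use efficiency = 13.70 kg/ha/mm.


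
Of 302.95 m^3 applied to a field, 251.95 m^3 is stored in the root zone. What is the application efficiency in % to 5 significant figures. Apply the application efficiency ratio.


Approach: apply the application efficiency ratio, Ea = (stored/applied)*100.
Ea = (251.95/302.95)*100 = 83.166 %
Therefore the application efficiency = 83.166 %.


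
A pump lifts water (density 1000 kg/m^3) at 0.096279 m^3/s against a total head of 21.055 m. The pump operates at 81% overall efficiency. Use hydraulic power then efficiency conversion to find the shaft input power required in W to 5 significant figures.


Approach: apply hydraulic power then efficiency conversion, P = rho*g*Q*H; P_in = P/eta.
Step 1 — hydraulic power (P = rho*g*Q*H):
  P = 1000 * 9.81 * 0.096279 * 21.055 = 19886.38 W
Step 2 — input power: P_in = P/eta = 19886.38 / 0.81 = 24551 W
Therefore the shaft input power required = 24551 W.


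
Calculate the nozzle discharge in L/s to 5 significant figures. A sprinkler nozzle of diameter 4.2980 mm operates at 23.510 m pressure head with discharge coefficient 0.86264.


Approach: apply the orifice equation, Q = Cd*A*sqrt(2*g*h), A = pi*(d/2)^2.
A = pi*(4.2980e-3/2)^2 = 1.450851e-05 m^2
Q = 0.86264 * 1.450851e-05 * sqrt(2*9.81*23.510) * 1000 = 0.26880 L/s
Therefore the nozzle discharge = 0.26880 L/s.


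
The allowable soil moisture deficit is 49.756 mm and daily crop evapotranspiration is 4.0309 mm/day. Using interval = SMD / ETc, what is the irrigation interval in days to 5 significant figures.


interval = 49.756 / 4.0309 = 12.344 days
Therefore the irrigation interval = 12.344 days.


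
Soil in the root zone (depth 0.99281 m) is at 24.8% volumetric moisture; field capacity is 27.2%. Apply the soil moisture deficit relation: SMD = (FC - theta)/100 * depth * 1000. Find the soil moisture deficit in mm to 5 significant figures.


SMD = (27.2 - 24.8)/100 * 0.99281 * 1000 = 23.827 mm
Therefore the soil moisture deficit = 23.827 mm.


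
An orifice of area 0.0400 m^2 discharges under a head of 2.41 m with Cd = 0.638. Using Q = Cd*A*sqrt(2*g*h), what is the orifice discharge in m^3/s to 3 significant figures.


Q = 0.638 * 0.0400 * sqrt(2*9.81*2.41) = 0.175 m^3/s
Therefore the orifice discharge = 0.175 m^3/s.


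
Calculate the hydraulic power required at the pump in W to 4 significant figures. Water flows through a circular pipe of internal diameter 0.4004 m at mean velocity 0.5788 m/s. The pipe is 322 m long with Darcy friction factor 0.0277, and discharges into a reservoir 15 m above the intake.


Approach: apply continuity + Darcy-Weisbach + hydraulic power, Q = A*v; hf = f*(L/D)*(v^2/(2g)); H = static + hf; P = rho*g*Q*H.
Step 1 — flow rate (continuity, Q = A*v):
  A = pi*(0.4004/2)^2 = 0.125915 m^2
  Q = 0.125915 * 0.5788 = 0.0728797 m^3/s
Step 2 — friction head loss (Darcy-Weisbach):
  hf = 0.0277 * (322/0.4004) * (0.5788^2 / (2*9.81))
  hf = 0.380364 m
Step 3 — total head: H = 15 + 0.380364 = 15.3804 m
Step 4 — hydraulic power (P = rho*g*Q*H):
  P = 1000 * 9.81 * 0.0728797 * 15.3804 = 11000 W
Therefore the hydraulic power required at the pump = 11000 W.


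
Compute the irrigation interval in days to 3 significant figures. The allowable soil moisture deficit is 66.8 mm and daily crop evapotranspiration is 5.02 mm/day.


Approach: apply the irrigation interval relation, interval = SMD / ETc.
interval = 66.8 / 5.02 = 13.3 days
Therefore the irrigation interval = 13.3 days.


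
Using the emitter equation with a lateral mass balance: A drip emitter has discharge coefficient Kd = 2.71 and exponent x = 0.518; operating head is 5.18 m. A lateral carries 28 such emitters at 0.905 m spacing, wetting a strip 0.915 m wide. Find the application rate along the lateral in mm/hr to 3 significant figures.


Approach: apply the emitter equation with a lateral mass balance, q = Kd*h^x; Q = n*q; rate = Q/(n*spacing*width).
Step 1 — single emitter flow (q = Kd*h^x):
  q = 2.71 * 5.18^0.518 = 6.3532 L/hr
Step 2 — total lateral flow: Q = 28 * 6.3532 = 177.89 L/hr
Step 3 — wetted area: A = 28 * 0.905 * 0.915 = 23.186 m^2
Step 4 — application rate: Q/A = 177.89/23.186 = 7.67 mm/hr
Therefore the application rate along the lateral = 7.67 mm/hr.


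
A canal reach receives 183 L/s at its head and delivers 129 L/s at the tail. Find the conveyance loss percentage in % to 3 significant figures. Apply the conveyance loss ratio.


Approach: apply the conveyance loss ratio, loss% = ((Q_head - Q_tail)/Q_head)*100.
loss = ((183 - 129)/183)*100 = 29.5 %
Therefore the conveyance loss percentage = 29.5 %.


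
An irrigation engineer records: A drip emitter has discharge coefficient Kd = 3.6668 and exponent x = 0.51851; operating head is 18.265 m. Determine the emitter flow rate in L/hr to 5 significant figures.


Approach: apply the emitter characteristic equation, q = Kd * h^x.
q = 3.6668 * 18.265^0.51851 = 16.537 L/hr
Therefore the emitter flow rate = 16.537 L/hr.


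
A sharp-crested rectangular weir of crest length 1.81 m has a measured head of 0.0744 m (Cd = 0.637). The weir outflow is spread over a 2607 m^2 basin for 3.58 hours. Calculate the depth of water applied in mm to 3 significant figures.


Approach: apply the rectangular weir equation with a volume-to-depth conversion, Q = (2/3)*Cd*L*sqrt(2g)*H^1.5; d = Q*t/A * 1000.
Step 1 — weir discharge:
  Q = (2/3)*0.637*1.81*sqrt(2*9.81)*0.0744^1.5 = 0.069093 m^3/s
Step 2 — volume: V = 0.069093 * 3.58*3600 = 890.47 m^3
Step 3 — depth: d = V/A * 1000 = 890.47/2607 * 1000 = 342 mm
Therefore the depth of water applied = 342 mm.


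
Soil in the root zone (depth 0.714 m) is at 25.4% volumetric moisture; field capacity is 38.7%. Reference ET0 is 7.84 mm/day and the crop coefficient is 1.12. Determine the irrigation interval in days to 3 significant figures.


Approach: apply soil-water budget scheduling, SMD = (FC-theta)/100*depth*1000; ETc = ET0*Kc; interval = SMD/ETc.
Step 1 — soil moisture deficit:
  SMD = (38.7 - 25.4)/100 * 0.714 * 1000 = 94.962 mm
Step 2 — daily crop ET (ETc = ET0*Kc):
  ETc = 7.84 * 1.12 = 8.7808 mm/day
Step 3 — irrigation interval (SMD/ETc):
  interval = 94.962 / 8.7808 = 10.8 days
Therefore the irrigation interval = 10.8 days.


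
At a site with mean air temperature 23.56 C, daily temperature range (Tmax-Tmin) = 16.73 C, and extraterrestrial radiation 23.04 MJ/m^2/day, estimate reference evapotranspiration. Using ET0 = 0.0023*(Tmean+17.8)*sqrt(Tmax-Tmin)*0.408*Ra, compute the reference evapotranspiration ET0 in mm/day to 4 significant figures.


ET0 = 0.0023*(23.56+17.8)*sqrt(16.73)*0.408*23.04 = 3.658 mm/day
Therefore the reference evapotranspiration ET0 = 3.658 mm/day.


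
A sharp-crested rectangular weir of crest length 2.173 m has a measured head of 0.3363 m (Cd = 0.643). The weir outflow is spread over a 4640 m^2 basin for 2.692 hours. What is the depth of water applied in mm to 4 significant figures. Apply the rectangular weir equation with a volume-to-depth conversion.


Approach: apply the rectangular weir equation with a volume-to-depth conversion, Q = (2/3)*Cd*L*sqrt(2g)*H^1.5; d = Q*t/A * 1000.
Step 1 — weir discharge:
  Q = (2/3)*0.643*2.173*sqrt(2*9.81)*0.3363^1.5 = 0.804673 m^3/s
Step 2 — volume: V = 0.804673 * 2.692*3600 = 7798.24 m^3
Step 3 — depth: d = V/A * 1000 = 7798.24/4640 * 1000 = 1681 mm
Therefore the depth of water applied = 1681 mm.


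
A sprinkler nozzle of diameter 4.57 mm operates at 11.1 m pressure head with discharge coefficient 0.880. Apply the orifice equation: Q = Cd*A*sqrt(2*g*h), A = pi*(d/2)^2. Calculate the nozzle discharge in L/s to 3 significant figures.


A = pi*(4.57e-3/2)^2 = 1.6403e-05 m^2
Q = 0.880 * 1.6403e-05 * sqrt(2*9.81*11.1) * 1000 = 0.213 L/s
Therefore the nozzle discharge = 0.213 L/s.


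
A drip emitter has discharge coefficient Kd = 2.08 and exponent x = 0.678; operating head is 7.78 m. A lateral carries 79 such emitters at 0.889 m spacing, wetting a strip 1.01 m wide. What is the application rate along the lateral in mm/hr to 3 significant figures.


Approach: apply the emitter equation with a lateral mass balance, q = Kd*h^x; Q = n*q; rate = Q/(n*spacing*width).
Step 1 — single emitter flow (q = Kd*h^x):
  q = 2.08 * 7.78^0.678 = 8.3589 L/hr
Step 2 — total lateral flow: Q = 79 * 8.3589 = 660.35 L/hr
Step 3 — wetted area: A = 79 * 0.889 * 1.01 = 70.933 m^2
Step 4 — application rate: Q/A = 660.35/70.933 = 9.31 mm/hr
Therefore the application rate along the lateral = 9.31 mm/hr.


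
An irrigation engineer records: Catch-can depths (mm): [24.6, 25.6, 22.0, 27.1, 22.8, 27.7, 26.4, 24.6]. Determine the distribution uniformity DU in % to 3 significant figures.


Approach: apply the low-quarter distribution uniformity, DU = (mean of lowest quarter of readings / overall mean)*100.
sorted lowest 2 of 8: [22.0, 22.8] -> mean = 22.400 mm
overall mean = 25.100 mm
DU = (22.400/25.100)*100 = 89.2 %
Therefore the distribution uniformity DU = 89.2 %.


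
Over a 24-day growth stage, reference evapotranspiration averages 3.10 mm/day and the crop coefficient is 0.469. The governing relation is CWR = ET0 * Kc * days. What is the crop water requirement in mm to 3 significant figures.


CWR = 3.10 * 0.469 * 24 = 34.9 mm
Therefore the crop water requirement = 34.9 mm.


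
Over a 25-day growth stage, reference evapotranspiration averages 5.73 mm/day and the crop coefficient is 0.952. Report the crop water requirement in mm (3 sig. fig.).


Approach: apply the crop water requirement relation, CWR = ET0 * Kc * days.
CWR = 5.73 * 0.952 * 25 = 136 mm
Therefore the crop water requirement = 136 mm.


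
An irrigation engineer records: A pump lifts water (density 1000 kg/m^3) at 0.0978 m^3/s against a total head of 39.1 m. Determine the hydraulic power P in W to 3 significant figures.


Approach: apply the hydraulic power relation, P = rho*g*Q*H.
P = 1000 * 9.81 * 0.0978 * 39.1 = 37500 W
Therefore the hydraulic power P = 37500 W.


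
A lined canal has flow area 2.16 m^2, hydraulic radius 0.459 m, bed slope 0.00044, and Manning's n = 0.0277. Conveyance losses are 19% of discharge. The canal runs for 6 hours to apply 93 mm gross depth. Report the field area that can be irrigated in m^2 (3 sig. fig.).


Approach: apply Manning's equation with a conveyance and depth budget, Q = (1/n)*A*R^(2/3)*S^(1/2); Q_field = Q*(1-loss); Area = Q_field*t/(d/1000).
Step 1 — canal discharge (Manning's equation):
  Q = (1/0.0277) * 2.16 * 0.459^(2/3) * 0.00044^(1/2) = 0.97329 m^3/s
Step 2 — delivered flow: Q_field = 0.97329*(1 - 19/100) = 0.78836 m^3/s
Step 3 — volume delivered: V = 0.78836 * 6*3600 = 17029 m^3
Step 4 — area served: A = V / (depth/1000) = 17029 / 0.093 = 183000 m^2
Therefore the field area that can be irrigated = 183000 m^2.


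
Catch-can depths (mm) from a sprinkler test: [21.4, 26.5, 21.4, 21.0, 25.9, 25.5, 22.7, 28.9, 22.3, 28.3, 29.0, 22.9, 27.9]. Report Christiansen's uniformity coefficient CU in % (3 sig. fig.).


Approach: apply Christiansen's uniformity coefficient, CU = (1 - mean_abs_deviation/mean)*100.
mean = 24.900 mm
mean |d_i - mean| = 2.7231 mm
CU = (1 - 2.7231/24.900)*100 = 89.1 %
Therefore Christiansen's uniformity coefficient CU = 89.1 %.


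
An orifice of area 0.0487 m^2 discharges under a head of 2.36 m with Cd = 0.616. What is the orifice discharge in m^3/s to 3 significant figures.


Approach: apply the orifice equation, Q = Cd*A*sqrt(2*g*h).
Q = 0.616 * 0.0487 * sqrt(2*9.81*2.36) = 0.204 m^3/s
Therefore the orifice discharge = 0.204 m^3/s.


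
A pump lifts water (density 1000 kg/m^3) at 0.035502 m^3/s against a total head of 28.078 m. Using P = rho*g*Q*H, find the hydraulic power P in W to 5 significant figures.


P = 1000 * 9.81 * 0.035502 * 28.078 = 9778.9 W
Therefore the hydraulic power P = 9778.9 W.


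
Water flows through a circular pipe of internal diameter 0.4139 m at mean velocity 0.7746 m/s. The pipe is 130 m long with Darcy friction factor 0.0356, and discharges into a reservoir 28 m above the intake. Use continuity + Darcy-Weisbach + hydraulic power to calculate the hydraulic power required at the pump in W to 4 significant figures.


Approach: apply continuity + Darcy-Weisbach + hydraulic power, Q = A*v; hf = f*(L/D)*(v^2/(2g)); H = static + hf; P = rho*g*Q*H.
Step 1 — flow rate (continuity, Q = A*v):
  A = pi*(0.4139/2)^2 = 0.134549 m^2
  Q = 0.134549 * 0.7746 = 0.104222 m^3/s
Step 2 — friction head loss (Darcy-Weisbach):
  hf = 0.0356 * (130/0.4139) * (0.7746^2 / (2*9.81))
  hf = 0.341943 m
Step 3 — total head: H = 28 + 0.341943 = 28.3419 m
Step 4 — hydraulic power (P = rho*g*Q*H):
  P = 1000 * 9.81 * 0.104222 * 28.3419 = 28980 W
Therefore the hydraulic power required at the pump = 28980 W.


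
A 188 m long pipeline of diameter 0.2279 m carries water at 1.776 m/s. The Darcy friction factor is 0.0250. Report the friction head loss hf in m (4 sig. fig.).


Approach: apply the Darcy-Weisbach equation, hf = f*(L/D)*(v^2/(2g)).
hf = 0.0250 * (188/0.2279) * (1.776^2 / (2*9.81))
hf = 3.315 m
Therefore the friction head loss hf = 3.315 m.


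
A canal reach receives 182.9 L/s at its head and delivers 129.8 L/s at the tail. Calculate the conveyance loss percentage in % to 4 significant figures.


Approach: apply the conveyance loss ratio, loss% = ((Q_head - Q_tail)/Q_head)*100.
loss = ((182.9 - 129.8)/182.9)*100 = 29.03 %
Therefore the conveyance loss percentage = 29.03 %.


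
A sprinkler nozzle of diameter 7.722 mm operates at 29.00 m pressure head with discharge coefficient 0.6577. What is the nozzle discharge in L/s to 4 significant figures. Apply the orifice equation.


Approach: apply the orifice equation, Q = Cd*A*sqrt(2*g*h), A = pi*(d/2)^2.
A = pi*(7.722e-3/2)^2 = 4.68327e-05 m^2
Q = 0.6577 * 4.68327e-05 * sqrt(2*9.81*29.00) * 1000 = 0.7347 L/s
Therefore the nozzle discharge = 0.7347 L/s.


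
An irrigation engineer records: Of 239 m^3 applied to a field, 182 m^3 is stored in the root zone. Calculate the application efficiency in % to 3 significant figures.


Approach: apply the application efficiency ratio, Ea = (stored/applied)*100.
Ea = (182/239)*100 = 76.2 %
Therefore the application efficiency = 76.2 %.


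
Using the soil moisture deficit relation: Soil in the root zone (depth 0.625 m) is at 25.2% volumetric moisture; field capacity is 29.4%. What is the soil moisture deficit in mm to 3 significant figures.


Approach: apply the soil moisture deficit relation, SMD = (FC - theta)/100 * depth * 1000.
SMD = (29.4 - 25.2)/100 * 0.625 * 1000 = 26.2 mm
Therefore the soil moisture deficit = 26.2 mm.


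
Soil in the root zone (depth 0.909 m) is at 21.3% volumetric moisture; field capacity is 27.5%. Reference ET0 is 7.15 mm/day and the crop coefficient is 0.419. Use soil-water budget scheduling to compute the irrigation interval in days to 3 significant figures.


Approach: apply soil-water budget scheduling, SMD = (FC-theta)/100*depth*1000; ETc = ET0*Kc; interval = SMD/ETc.
Step 1 — soil moisture deficit:
  SMD = (27.5 - 21.3)/100 * 0.909 * 1000 = 56.358 mm
Step 2 — daily crop ET (ETc = ET0*Kc):
  ETc = 7.15 * 0.419 = 2.9958 mm/day
Step 3 — irrigation interval (SMD/ETc):
  interval = 56.358 / 2.9958 = 18.8 days
Therefore the irrigation interval = 18.8 days.


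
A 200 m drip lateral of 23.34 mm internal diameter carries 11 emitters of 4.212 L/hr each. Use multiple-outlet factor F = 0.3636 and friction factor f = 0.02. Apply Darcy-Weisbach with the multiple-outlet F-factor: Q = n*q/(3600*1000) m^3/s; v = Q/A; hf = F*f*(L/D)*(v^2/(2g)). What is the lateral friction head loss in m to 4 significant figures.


Q = 11*4.212/(3600*1000) = 1.28700e-05 m^3/s
A = pi*(23.34e-3/2)^2 = 4.27850e-04 m^2, so v = Q/A = 0.0300806 m/s
hf = 0.3636*0.02*(200/0.02334)*(0.0300806^2/(2*9.81)) = 0.002874 m
Therefore the lateral friction head loss = 0.002874 m.


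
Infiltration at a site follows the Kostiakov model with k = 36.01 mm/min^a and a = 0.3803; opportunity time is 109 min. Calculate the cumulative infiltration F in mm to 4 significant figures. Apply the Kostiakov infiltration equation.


Approach: apply the Kostiakov infiltration equation, F = k*t^a.
F = 36.01 * 109^0.3803 = 214.4 mm
Therefore the cumulative infiltration F = 214.4 mm.


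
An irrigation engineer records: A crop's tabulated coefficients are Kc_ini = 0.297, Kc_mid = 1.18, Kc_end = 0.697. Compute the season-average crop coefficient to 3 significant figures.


Approach: apply a simple seasonal average, Kc_avg = (Kc_ini + Kc_mid + Kc_end)/3.
Kc_avg = (0.297 + 1.18 + 0.697)/3 = 0.725
Therefore the season-average crop coefficient = 0.725.


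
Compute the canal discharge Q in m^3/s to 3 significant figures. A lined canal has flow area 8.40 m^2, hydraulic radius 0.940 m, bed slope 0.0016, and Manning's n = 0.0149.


Approach: apply Manning's equation, Q = (1/n)*A*R^(2/3)*S^(1/2).
Q = (1/0.0149) * 8.40 * 0.940^(2/3) * 0.0016^(1/2) = 21.6 m^3/s
Therefore the canal discharge Q = 21.6 m^3/s.


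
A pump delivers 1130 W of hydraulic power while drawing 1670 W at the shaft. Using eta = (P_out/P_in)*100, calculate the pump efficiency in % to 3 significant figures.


eta = (1130 / 1670) * 100 = 67.7 %
Therefore the pump efficiency = 67.7 %.


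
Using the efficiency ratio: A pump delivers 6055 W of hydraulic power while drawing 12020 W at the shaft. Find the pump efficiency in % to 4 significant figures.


Approach: apply the efficiency ratio, eta = (P_out/P_in)*100.
eta = (6055 / 12020) * 100 = 50.37 %
Therefore the pump efficiency = 50.37 %.


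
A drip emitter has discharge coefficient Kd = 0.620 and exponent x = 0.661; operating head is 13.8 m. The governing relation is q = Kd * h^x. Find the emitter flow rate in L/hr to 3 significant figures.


q = 0.620 * 13.8^0.661 = 3.51 L/hr
Therefore the emitter flow rate = 3.51 L/hr.


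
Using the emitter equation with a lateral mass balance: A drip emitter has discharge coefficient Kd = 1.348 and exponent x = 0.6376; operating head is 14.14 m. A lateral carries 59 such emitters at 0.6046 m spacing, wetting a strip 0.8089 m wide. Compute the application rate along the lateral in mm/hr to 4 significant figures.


Approach: apply the emitter equation with a lateral mass balance, q = Kd*h^x; Q = n*q; rate = Q/(n*spacing*width).
Step 1 — single emitter flow (q = Kd*h^x):
  q = 1.348 * 14.14^0.6376 = 7.29821 L/hr
Step 2 — total lateral flow: Q = 59 * 7.29821 = 430.594 L/hr
Step 3 — wetted area: A = 59 * 0.6046 * 0.8089 = 28.8546 m^2
Step 4 — application rate: Q/A = 430.594/28.8546 = 14.92 mm/hr
Therefore the application rate along the lateral = 14.92 mm/hr.


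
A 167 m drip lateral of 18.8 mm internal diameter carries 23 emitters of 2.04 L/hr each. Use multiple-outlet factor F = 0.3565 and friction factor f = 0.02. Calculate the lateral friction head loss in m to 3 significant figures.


Approach: apply Darcy-Weisbach with the multiple-outlet F-factor, Q = n*q/(3600*1000) m^3/s; v = Q/A; hf = F*f*(L/D)*(v^2/(2g)).
Q = 23*2.04/(3600*1000) = 1.3033e-05 m^3/s
A = pi*(18.8e-3/2)^2 = 2.7759e-04 m^2, so v = Q/A = 0.046952 m/s
hf = 0.3565*0.02*(167/0.0188)*(0.046952^2/(2*9.81)) = 0.00712 m
Therefore the lateral friction head loss = 0.00712 m.


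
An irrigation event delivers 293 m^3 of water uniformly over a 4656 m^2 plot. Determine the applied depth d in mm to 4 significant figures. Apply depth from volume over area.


Approach: apply depth from volume over area, d = (V/A)*1000.
d = (293 / 4656) * 1000 = 62.93 mm
Therefore the applied depth d = 62.93 mm.


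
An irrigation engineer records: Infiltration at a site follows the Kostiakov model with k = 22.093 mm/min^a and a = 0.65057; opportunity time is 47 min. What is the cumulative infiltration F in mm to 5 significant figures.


Approach: apply the Kostiakov infiltration equation, F = k*t^a.
F = 22.093 * 47^0.65057 = 270.44 mm
Therefore the cumulative infiltration F = 270.44 mm.


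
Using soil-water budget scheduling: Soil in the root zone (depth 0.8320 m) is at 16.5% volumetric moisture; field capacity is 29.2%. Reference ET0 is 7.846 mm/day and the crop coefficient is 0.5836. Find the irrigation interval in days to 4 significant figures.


Approach: apply soil-water budget scheduling, SMD = (FC-theta)/100*depth*1000; ETc = ET0*Kc; interval = SMD/ETc.
Step 1 — soil moisture deficit:
  SMD = (29.2 - 16.5)/100 * 0.8320 * 1000 = 105.664 mm
Step 2 — daily crop ET (ETc = ET0*Kc):
  ETc = 7.846 * 0.5836 = 4.57893 mm/day
Step 3 — irrigation interval (SMD/ETc):
  interval = 105.664 / 4.57893 = 23.08 days
Therefore the irrigation interval = 23.08 days.


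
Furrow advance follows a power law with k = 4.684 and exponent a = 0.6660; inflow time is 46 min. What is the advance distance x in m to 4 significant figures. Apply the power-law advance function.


Approach: apply the power-law advance function, x = k*t^a.
x = 4.684 * 46^0.6660 = 59.98 m
Therefore the advance distance x = 59.98 m.


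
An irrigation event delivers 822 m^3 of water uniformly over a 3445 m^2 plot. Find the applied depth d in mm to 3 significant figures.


Approach: apply depth from volume over area, d = (V/A)*1000.
d = (822 / 3445) * 1000 = 239 mm
Therefore the applied depth d = 239 mm.


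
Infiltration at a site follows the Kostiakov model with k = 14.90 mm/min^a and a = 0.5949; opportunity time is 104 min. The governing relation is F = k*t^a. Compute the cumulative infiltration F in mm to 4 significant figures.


F = 14.90 * 104^0.5949 = 236.1 mm
Therefore the cumulative infiltration F = 236.1 mm.
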